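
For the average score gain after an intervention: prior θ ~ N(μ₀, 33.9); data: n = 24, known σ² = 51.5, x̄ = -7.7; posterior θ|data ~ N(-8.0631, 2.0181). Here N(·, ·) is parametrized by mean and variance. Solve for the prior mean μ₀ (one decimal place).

μ₀ = -13.8

The posterior mean is a precision-weighted average: μ_n = (τ₀μ₀ + τ_data·x̄)/(τ₀+τ_data), with τ₀=1/σ₀² and τ_data=n/σ².
Here τ₀ = 1/33.9 = 0.029499 and τ_data = 24/51.5 = 0.466019, so τ_n = 0.495518.
Rearranging for μ₀: μ₀ = (μ_n·τ_n − τ_data·x̄)/τ₀ = (-8.0631·0.495518 − 0.466019·-7.7) / 0.029499 = -0.407065/0.029499 ≈ -13.8.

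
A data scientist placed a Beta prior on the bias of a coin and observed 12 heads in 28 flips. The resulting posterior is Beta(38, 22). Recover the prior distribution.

Beta(26, 6)

Under Beta–binomial conjugacy the posterior parameters are (a+s, b+f).
So a = 38 − 12 = 26 and b = 22 − 16 = 6.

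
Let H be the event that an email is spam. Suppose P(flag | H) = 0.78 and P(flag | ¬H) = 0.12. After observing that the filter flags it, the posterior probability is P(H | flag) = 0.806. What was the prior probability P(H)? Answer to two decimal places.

Bayes' rule in odds form gives O(H|E) = O(H)·[P(E|H)/P(E|¬H)], hence O(H) = O(H|E)/LR.
Posterior odds = 0.806/(1−0.806) = 4.1546. LR = 0.78/0.12 = 6.5000.
Prior odds = 4.1546/6.5000 = 0.6392, so P(H) = 0.6392/(1+0.6392) ≈ 0.39.

P(H) = 0.39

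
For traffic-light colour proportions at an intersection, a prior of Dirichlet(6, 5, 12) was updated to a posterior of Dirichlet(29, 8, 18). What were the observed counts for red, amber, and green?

counts (23, 3, 6)

For a Dirichlet(α) prior with multinomial counts c, the posterior is Dirichlet(α + c) componentwise.
Counts are posterior − prior componentwise: 29−6=23, 8−5=3, 18−12=6.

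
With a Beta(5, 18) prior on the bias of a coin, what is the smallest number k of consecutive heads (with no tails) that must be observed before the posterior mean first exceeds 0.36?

After k heads and 0 tails the posterior is Beta(5+k, 18), with mean (5+k)/(5+18+k).
Set (5+k)/(23+k) > 0.36 and solve: k > (0.36·23 − 5)/(1 − 0.36) = 5.125.
The smallest integer exceeding 5.125 is 6.

k = 6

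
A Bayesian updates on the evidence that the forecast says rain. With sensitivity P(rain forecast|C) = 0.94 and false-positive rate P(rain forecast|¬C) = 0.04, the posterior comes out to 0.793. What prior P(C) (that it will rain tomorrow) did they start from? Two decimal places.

P(C) = 0.14

In odds form, posterior odds = prior odds × likelihood ratio, so prior odds = posterior odds ÷ LR.
Posterior odds = 0.793/(1−0.793) = 3.8309. LR = 0.94/0.04 = 23.5000.
Prior odds = 3.8309/23.5000 = 0.1630, so P(C) = 0.1630/(1+0.1630) ≈ 0.14.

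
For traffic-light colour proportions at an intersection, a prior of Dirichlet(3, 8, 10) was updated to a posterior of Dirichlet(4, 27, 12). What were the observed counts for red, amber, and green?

counts (1, 19, 2)

For a Dirichlet(α) prior with multinomial counts c, the posterior is Dirichlet(α + c) componentwise.
Counts are posterior − prior componentwise: 4−3=1, 27−8=19, 12−10=2.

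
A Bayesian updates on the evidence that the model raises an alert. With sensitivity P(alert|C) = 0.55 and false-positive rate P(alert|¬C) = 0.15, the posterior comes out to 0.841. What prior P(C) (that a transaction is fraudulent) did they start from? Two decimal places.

In odds form, posterior odds = prior odds × likelihood ratio, so prior odds = posterior odds ÷ LR.
Posterior odds = 0.841/(1−0.841) = 5.2893. LR = 0.55/0.15 = 3.6667.
Prior odds = 5.2893/3.6667 = 1.4425, so P(C) = 1.4425/(1+1.4425) ≈ 0.59.

P(C) = 0.59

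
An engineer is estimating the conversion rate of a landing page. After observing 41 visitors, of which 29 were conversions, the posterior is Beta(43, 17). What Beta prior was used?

Beta is conjugate to the binomial likelihood: posterior = Beta(a+s, b+f).
So a = 43 − 29 = 14 and b = 17 − 12 = 5.

Beta(14, 5)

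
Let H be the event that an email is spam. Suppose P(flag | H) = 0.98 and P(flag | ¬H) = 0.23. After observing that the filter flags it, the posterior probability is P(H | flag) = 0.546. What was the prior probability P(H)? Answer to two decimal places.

P(H) = 0.22

Bayes' rule in odds form gives O(H|E) = O(H)·[P(E|H)/P(E|¬H)], hence O(H) = O(H|E)/LR.
Posterior odds = 0.546/(1−0.546) = 1.2026. LR = 0.98/0.23 = 4.2609.
Prior odds = 1.2026/4.2609 = 0.2822, so P(H) = 0.2822/(1+0.2822) ≈ 0.22.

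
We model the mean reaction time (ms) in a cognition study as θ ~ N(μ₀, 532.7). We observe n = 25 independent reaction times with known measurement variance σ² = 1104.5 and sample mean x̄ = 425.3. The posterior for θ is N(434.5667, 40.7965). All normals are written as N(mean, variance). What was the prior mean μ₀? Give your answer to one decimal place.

The posterior mean is a precision-weighted average: μ_n = (τ₀μ₀ + τ_data·x̄)/(τ₀+τ_data), with τ₀=1/σ₀² and τ_data=n/σ².
Here τ₀ = 1/532.7 = 0.001877 and τ_data = 25/1104.5 = 0.022635, so τ_n = 0.024512.
Rearranging for μ₀: μ₀ = (μ_n·τ_n − τ_data·x̄)/τ₀ = (434.5667·0.024512 − 0.022635·425.3) / 0.001877 = 1.025433/0.001877 ≈ 546.3.

μ₀ = 546.3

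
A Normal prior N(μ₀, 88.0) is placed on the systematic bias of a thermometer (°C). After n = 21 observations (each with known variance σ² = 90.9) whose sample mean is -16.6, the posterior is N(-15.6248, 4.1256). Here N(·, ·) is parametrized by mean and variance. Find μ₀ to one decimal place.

μ₀ = 4.2

The posterior mean is a precision-weighted average: μ_n = (τ₀μ₀ + τ_data·x̄)/(τ₀+τ_data), with τ₀=1/σ₀² and τ_data=n/σ².
Here τ₀ = 1/88.0 = 0.011364 and τ_data = 21/90.9 = 0.231023, so τ_n = 0.242387.
Rearranging for μ₀: μ₀ = (μ_n·τ_n − τ_data·x̄)/τ₀ = (-15.6248·0.242387 − 0.231023·-16.6) / 0.011364 = 0.047733/0.011364 ≈ 4.2.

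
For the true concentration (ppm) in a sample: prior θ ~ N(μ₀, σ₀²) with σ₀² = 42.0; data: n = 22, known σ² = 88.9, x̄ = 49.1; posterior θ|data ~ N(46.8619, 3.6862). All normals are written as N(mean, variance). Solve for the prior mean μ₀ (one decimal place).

μ₀ = 23.6

With known observation variance, the Normal–Normal posterior has precision τ_n = τ₀ + n/σ² and mean μ_n = (τ₀μ₀ + (n/σ²)x̄)/τ_n.
Here τ₀ = 1/42.0 = 0.023810 and τ_data = 22/88.9 = 0.247469, so τ_n = 0.271279.
Rearranging for μ₀: μ₀ = (μ_n·τ_n − τ_data·x̄)/τ₀ = (46.8619·0.271279 − 0.247469·49.1) / 0.023810 = 0.561921/0.023810 ≈ 23.6.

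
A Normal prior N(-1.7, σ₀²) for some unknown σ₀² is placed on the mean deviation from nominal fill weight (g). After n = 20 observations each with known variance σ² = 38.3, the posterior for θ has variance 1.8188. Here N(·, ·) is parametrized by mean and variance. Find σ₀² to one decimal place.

σ₀² = 36.2

For the Normal–Normal model with known σ², precisions add: τ_n = τ₀ + n/σ².
So 1/σ₀² = 1/1.8188 − 20/38.3 = 0.549813 − 0.522193 = 0.027620.
Hence σ₀² = 1/0.027620 ≈ 36.2.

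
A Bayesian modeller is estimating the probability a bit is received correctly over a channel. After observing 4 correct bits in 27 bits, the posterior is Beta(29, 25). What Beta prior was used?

Beta is conjugate to the binomial likelihood: posterior = Beta(α+s, β+f).
So α = 29 − 4 = 25 and β = 25 − 23 = 2.

Beta(25, 2)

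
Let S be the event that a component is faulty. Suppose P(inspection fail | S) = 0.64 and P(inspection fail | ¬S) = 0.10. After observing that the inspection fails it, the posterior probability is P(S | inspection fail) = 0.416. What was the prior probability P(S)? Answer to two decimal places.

P(S) = 0.10

Bayes' rule in odds form gives O(S|E) = O(S)·[P(E|S)/P(E|¬S)], hence O(S) = O(S|E)/LR.
Posterior odds = 0.416/(1−0.416) = 0.7123. LR = 0.64/0.10 = 6.4000.
Prior odds = 0.7123/6.4000 = 0.1113, so P(S) = 0.1113/(1+0.1113) ≈ 0.10.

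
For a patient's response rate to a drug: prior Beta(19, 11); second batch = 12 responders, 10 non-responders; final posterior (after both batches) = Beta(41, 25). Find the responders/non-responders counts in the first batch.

Sequential conjugate updates are equivalent to a single update on the pooled data, so total successes = posterior α − prior α and total failures = posterior β − prior β.
Total across both batches: 41−19=22 responders, 25−11=14 non-responders.
Subtract the second batch: 22−12=10 responders and 14−10=4 non-responders.

10 responders and 4 non-responders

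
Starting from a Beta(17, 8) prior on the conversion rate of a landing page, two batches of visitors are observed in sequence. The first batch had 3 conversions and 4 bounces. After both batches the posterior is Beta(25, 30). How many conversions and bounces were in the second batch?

Sequential conjugate updates are equivalent to a single update on the pooled data, so total successes = posterior α − prior α and total failures = posterior β − prior β.
Total across both batches: 25−17=8 conversions, 30−8=22 bounces.
Subtract the first batch: 8−3=5 conversions and 22−4=18 bounces.

5 conversions and 18 bounces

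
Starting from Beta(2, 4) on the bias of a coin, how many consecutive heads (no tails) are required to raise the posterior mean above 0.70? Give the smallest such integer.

k = 8

After k heads and 0 tails the posterior is Beta(2+k, 4), with mean (2+k)/(2+4+k).
Set (2+k)/(6+k) > 0.70 and solve: k > (0.70·6 − 2)/(1 − 0.70) = 7.333.
The smallest integer exceeding 7.333 is 8, and checking k=8: (10)/(14) = 0.7143 > 0.70.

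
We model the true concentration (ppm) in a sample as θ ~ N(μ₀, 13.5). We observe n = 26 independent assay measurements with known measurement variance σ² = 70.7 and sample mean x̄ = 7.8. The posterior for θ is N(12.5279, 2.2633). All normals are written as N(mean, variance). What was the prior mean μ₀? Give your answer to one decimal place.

With known observation variance, the Normal–Normal posterior has precision τ_n = τ₀ + n/σ² and mean μ_n = (τ₀μ₀ + (n/σ²)x̄)/τ_n.
Here τ₀ = 1/13.5 = 0.074074 and τ_data = 26/70.7 = 0.367751, so τ_n = 0.441825.
Rearranging for μ₀: μ₀ = (μ_n·τ_n − τ_data·x̄)/τ₀ = (12.5279·0.441825 − 0.367751·7.8) / 0.074074 = 2.666682/0.074074 ≈ 36.0.

μ₀ = 36.0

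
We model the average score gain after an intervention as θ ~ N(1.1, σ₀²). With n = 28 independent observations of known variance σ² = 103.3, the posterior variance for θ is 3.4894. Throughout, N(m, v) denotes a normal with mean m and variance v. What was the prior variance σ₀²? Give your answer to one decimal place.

Posterior precision equals prior precision plus data precision: 1/σ_n² = 1/σ₀² + n/σ².
So 1/σ₀² = 1/3.4894 − 28/103.3 = 0.286582 − 0.271055 = 0.015527.
Hence σ₀² = 1/0.015527 ≈ 64.4.

σ₀² = 64.4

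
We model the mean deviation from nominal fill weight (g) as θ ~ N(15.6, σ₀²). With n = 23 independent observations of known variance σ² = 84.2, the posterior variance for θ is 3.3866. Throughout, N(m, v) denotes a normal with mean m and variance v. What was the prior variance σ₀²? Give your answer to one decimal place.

For the Normal–Normal model with known σ², precisions add: τ_n = τ₀ + n/σ².
So 1/σ₀² = 1/3.3866 − 23/84.2 = 0.295281 − 0.273159 = 0.022122.
Hence σ₀² = 1/0.022122 ≈ 45.2.

σ₀² = 45.2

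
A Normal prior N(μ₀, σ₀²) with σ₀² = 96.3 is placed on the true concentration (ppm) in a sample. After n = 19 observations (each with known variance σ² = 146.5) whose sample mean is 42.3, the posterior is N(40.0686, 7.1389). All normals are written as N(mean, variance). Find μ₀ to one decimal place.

μ₀ = 12.2

The posterior mean is a precision-weighted average: μ_n = (τ₀μ₀ + τ_data·x̄)/(τ₀+τ_data), with τ₀=1/σ₀² and τ_data=n/σ².
Here τ₀ = 1/96.3 = 0.010384 and τ_data = 19/146.5 = 0.129693, so τ_n = 0.140077.
Rearranging for μ₀: μ₀ = (μ_n·τ_n − τ_data·x̄)/τ₀ = (40.0686·0.140077 − 0.129693·42.3) / 0.010384 = 0.126675/0.010384 ≈ 12.2.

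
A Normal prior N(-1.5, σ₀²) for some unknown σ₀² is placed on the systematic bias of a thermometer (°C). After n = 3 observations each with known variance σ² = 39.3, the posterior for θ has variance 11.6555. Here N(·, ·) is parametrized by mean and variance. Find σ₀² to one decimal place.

σ₀² = 105.7

Posterior precision equals prior precision plus data precision: 1/σ_n² = 1/σ₀² + n/σ².
So 1/σ₀² = 1/11.6555 − 3/39.3 = 0.085796 − 0.076336 = 0.009460.
Hence σ₀² = 1/0.009460 ≈ 105.7.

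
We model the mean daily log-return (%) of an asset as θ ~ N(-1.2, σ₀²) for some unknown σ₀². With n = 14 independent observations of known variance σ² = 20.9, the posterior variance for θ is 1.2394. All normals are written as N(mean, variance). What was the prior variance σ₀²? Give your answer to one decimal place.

For the Normal–Normal model with known σ², precisions add: τ_n = τ₀ + n/σ².
So 1/σ₀² = 1/1.2394 − 14/20.9 = 0.806842 − 0.669856 = 0.136986.
Hence σ₀² = 1/0.136986 ≈ 7.3.

σ₀² = 7.3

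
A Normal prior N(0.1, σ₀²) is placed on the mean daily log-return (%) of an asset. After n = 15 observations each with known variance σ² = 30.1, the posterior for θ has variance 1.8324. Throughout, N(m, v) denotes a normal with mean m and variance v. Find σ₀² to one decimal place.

σ₀² = 21.1

For the Normal–Normal model with known σ², precisions add: τ_n = τ₀ + n/σ².
So 1/σ₀² = 1/1.8324 − 15/30.1 = 0.545732 − 0.498339 = 0.047393.
Hence σ₀² = 1/0.047393 ≈ 21.1.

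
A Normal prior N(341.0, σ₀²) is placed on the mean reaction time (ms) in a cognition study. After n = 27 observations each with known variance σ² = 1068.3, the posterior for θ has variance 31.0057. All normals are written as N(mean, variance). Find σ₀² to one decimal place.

σ₀² = 143.3

For the Normal–Normal model with known σ², precisions add: τ_n = τ₀ + n/σ².
So 1/σ₀² = 1/31.0057 − 27/1068.3 = 0.032252 − 0.025274 = 0.006978.
Hence σ₀² = 1/0.006978 ≈ 143.3.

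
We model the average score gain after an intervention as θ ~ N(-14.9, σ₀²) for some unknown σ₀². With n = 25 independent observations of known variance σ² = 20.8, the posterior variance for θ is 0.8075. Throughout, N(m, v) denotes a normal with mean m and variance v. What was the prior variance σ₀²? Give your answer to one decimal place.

σ₀² = 27.4

For the Normal–Normal model with known σ², precisions add: τ_n = τ₀ + n/σ².
So 1/σ₀² = 1/0.8075 − 25/20.8 = 1.238390 − 1.201923 = 0.036467.
Hence σ₀² = 1/0.036467 ≈ 27.4.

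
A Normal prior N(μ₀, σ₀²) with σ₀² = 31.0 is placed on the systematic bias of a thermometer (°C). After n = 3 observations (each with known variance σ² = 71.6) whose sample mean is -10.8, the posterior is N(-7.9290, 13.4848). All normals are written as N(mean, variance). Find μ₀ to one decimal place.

μ₀ = -4.2

With known observation variance, the Normal–Normal posterior has precision τ_n = τ₀ + n/σ² and mean μ_n = (τ₀μ₀ + (n/σ²)x̄)/τ_n.
Here τ₀ = 1/31.0 = 0.032258 and τ_data = 3/71.6 = 0.041899, so τ_n = 0.074157.
Rearranging for μ₀: μ₀ = (μ_n·τ_n − τ_data·x̄)/τ₀ = (-7.9290·0.074157 − 0.041899·-10.8) / 0.032258 = -0.135482/0.032258 ≈ -4.2.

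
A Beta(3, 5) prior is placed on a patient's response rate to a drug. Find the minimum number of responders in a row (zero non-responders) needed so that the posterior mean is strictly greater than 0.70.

After k responders and 0 non-responders the posterior is Beta(3+k, 5), with mean (3+k)/(3+5+k).
Set (3+k)/(8+k) > 0.70 and solve: k > (0.70·8 − 3)/(1 − 0.70) = 8.667.
The smallest integer exceeding 8.667 is 9.

k = 9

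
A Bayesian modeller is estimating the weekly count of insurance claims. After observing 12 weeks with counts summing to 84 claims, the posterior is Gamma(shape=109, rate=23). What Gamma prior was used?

Gamma(shape=25, rate=11)

A Gamma(α, β) prior (rate parametrization) on a Poisson rate with n observations summing to S gives posterior Gamma(α+S, β+n).
So α = 109 − 84 = 25 and β = 23 − 12 = 11.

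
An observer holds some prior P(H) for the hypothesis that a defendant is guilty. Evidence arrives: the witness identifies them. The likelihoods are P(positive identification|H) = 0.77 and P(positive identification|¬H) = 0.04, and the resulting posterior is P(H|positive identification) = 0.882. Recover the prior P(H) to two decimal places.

In odds form, posterior odds = prior odds × likelihood ratio, so prior odds = posterior odds ÷ LR.
Posterior odds = 0.882/(1−0.882) = 7.4746. LR = 0.77/0.04 = 19.2500.
Prior odds = 7.4746/19.2500 = 0.3883, so P(H) = 0.3883/(1+0.3883) ≈ 0.28.

P(H) = 0.28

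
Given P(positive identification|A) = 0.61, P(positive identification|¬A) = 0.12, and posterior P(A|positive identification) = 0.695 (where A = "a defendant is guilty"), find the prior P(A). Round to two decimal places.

In odds form, posterior odds = prior odds × likelihood ratio, so prior odds = posterior odds ÷ LR.
Posterior odds = 0.695/(1−0.695) = 2.2787. LR = 0.61/0.12 = 5.0833.
Prior odds = 2.2787/5.0833 = 0.4483, so P(A) = 0.4483/(1+0.4483) ≈ 0.31.

P(A) = 0.31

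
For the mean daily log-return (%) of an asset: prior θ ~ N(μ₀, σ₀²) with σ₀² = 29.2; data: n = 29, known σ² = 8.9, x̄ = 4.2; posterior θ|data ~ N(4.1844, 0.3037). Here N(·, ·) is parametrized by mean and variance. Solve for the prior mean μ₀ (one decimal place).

μ₀ = 2.7

With known observation variance, the Normal–Normal posterior has precision τ_n = τ₀ + n/σ² and mean μ_n = (τ₀μ₀ + (n/σ²)x̄)/τ_n.
Here τ₀ = 1/29.2 = 0.034247 and τ_data = 29/8.9 = 3.258427, so τ_n = 3.292674.
Rearranging for μ₀: μ₀ = (μ_n·τ_n − τ_data·x̄)/τ₀ = (4.1844·3.292674 − 3.258427·4.2) / 0.034247 = 0.092472/0.034247 ≈ 2.7.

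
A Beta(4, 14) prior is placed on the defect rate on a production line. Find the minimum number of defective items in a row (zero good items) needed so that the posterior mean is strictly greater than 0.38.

After k defective items and 0 good items the posterior is Beta(4+k, 14), with mean (4+k)/(4+14+k).
Set (4+k)/(18+k) > 0.38 and solve: k > (0.38·18 − 4)/(1 − 0.38) = 4.581.
The smallest integer exceeding 4.581 is 5, and checking k=5: (9)/(23) = 0.3913 > 0.38.

k = 5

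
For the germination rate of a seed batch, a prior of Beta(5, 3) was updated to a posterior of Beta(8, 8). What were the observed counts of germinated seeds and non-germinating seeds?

3 germinated seeds and 5 non-germinating seeds

A Beta(a, b) prior with s successes and f failures in binomial data gives a Beta(a+s, b+f) posterior.
So s = 8 − 5 = 3 and f = 8 − 3 = 5.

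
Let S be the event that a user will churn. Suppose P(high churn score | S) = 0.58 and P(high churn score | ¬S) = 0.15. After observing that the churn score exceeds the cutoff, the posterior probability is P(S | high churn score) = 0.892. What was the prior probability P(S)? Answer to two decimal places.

In odds form, posterior odds = prior odds × likelihood ratio, so prior odds = posterior odds ÷ LR.
Posterior odds = 0.892/(1−0.892) = 8.2593. LR = 0.58/0.15 = 3.8667.
Prior odds = 8.2593/3.8667 = 2.1360, so P(S) = 2.1360/(1+2.1360) ≈ 0.68.

P(S) = 0.68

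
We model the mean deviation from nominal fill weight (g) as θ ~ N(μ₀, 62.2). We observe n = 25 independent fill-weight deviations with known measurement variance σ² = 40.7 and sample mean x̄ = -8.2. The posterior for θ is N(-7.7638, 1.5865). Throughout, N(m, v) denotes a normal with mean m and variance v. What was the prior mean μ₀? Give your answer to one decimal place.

With known observation variance, the Normal–Normal posterior has precision τ_n = τ₀ + n/σ² and mean μ_n = (τ₀μ₀ + (n/σ²)x̄)/τ_n.
Here τ₀ = 1/62.2 = 0.016077 and τ_data = 25/40.7 = 0.614251, so τ_n = 0.630328.
Rearranging for μ₀: μ₀ = (μ_n·τ_n − τ_data·x̄)/τ₀ = (-7.7638·0.630328 − 0.614251·-8.2) / 0.016077 = 0.143118/0.016077 ≈ 8.9.

μ₀ = 8.9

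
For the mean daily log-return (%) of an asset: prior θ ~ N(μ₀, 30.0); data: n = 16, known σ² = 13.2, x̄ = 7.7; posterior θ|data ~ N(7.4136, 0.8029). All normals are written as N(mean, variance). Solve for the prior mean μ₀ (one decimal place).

μ₀ = -3.0

With known observation variance, the Normal–Normal posterior has precision τ_n = τ₀ + n/σ² and mean μ_n = (τ₀μ₀ + (n/σ²)x̄)/τ_n.
Here τ₀ = 1/30.0 = 0.033333 and τ_data = 16/13.2 = 1.212121, so τ_n = 1.245454.
Rearranging for μ₀: μ₀ = (μ_n·τ_n − τ_data·x̄)/τ₀ = (7.4136·1.245454 − 1.212121·7.7) / 0.033333 = -0.100034/0.033333 ≈ -3.0.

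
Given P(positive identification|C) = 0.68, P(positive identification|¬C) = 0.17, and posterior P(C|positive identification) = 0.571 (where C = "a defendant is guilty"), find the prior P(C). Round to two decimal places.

P(C) = 0.25

In odds form, posterior odds = prior odds × likelihood ratio, so prior odds = posterior odds ÷ LR.
Posterior odds = 0.571/(1−0.571) = 1.3310. LR = 0.68/0.17 = 4.0000.
Prior odds = 1.3310/4.0000 = 0.3327, so P(C) = 0.3327/(1+0.3327) ≈ 0.25.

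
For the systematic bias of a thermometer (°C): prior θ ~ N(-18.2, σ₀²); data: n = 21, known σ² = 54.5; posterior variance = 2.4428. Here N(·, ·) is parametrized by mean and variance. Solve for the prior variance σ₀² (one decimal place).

σ₀² = 41.6

For the Normal–Normal model with known σ², precisions add: τ_n = τ₀ + n/σ².
So 1/σ₀² = 1/2.4428 − 21/54.5 = 0.409366 − 0.385321 = 0.024045.
Hence σ₀² = 1/0.024045 ≈ 41.6.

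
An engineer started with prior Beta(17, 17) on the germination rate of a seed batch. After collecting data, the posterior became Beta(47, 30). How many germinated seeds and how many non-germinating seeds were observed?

A Beta(α, β) prior with s successes and f failures in binomial data gives a Beta(α+s, β+f) posterior.
So s = 47 − 17 = 30 and f = 30 − 17 = 13.

30 germinated seeds and 13 non-germinating seeds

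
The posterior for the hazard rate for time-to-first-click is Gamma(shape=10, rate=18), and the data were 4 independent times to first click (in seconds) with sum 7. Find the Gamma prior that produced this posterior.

For an exponential likelihood with a Gamma(α, β) prior on the rate, n observations with total T give posterior Gamma(α+n, β+T).
So α = 10 − 4 = 6 and β = 18 − 7 = 11.

Gamma(shape=6, rate=11)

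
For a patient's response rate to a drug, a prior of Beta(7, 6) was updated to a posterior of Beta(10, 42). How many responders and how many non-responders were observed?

A Beta(α, β) prior with s successes and f failures in binomial data gives a Beta(α+s, β+f) posterior.
So s = 10 − 7 = 3 and f = 42 − 6 = 36.

3 responders and 36 non-responders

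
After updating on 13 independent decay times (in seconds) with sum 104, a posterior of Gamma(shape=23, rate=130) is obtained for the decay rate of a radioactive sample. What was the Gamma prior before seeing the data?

Gamma(shape=10, rate=26)

Gamma–exponential conjugacy: posterior shape = α + n, posterior rate = β + Σtᵢ.
So α = 23 − 13 = 10 and β = 130 − 104 = 26.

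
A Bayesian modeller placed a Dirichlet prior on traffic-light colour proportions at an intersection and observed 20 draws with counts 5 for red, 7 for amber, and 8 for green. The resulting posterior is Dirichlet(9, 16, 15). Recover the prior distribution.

Dirichlet(4, 9, 7)

For a Dirichlet(α) prior with multinomial counts c, the posterior is Dirichlet(α + c) componentwise.
Subtract each count from the matching posterior parameter: 9−5=4, 16−7=9, 15−8=7.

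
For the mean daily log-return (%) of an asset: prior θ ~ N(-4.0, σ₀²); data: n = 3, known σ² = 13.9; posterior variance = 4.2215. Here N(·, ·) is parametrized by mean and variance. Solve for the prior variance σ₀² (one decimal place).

Posterior precision equals prior precision plus data precision: 1/σ_n² = 1/σ₀² + n/σ².
So 1/σ₀² = 1/4.2215 − 3/13.9 = 0.236883 − 0.215827 = 0.021056.
Hence σ₀² = 1/0.021056 ≈ 47.5.

σ₀² = 47.5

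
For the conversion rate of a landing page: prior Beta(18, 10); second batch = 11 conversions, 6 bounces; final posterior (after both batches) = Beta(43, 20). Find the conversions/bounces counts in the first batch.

14 conversions and 4 bounces

Sequential conjugate updates are equivalent to a single update on the pooled data, so total successes = posterior α − prior α and total failures = posterior β − prior β.
Total across both batches: 43−18=25 conversions, 20−10=10 bounces.
Subtract the second batch: 25−11=14 conversions and 10−6=4 bounces.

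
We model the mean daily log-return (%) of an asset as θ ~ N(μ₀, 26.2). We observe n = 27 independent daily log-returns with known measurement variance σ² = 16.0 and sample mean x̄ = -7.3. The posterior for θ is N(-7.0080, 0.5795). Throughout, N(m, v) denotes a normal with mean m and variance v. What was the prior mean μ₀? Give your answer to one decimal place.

The posterior mean is a precision-weighted average: μ_n = (τ₀μ₀ + τ_data·x̄)/(τ₀+τ_data), with τ₀=1/σ₀² and τ_data=n/σ².
Here τ₀ = 1/26.2 = 0.038168 and τ_data = 27/16.0 = 1.687500, so τ_n = 1.725668.
Rearranging for μ₀: μ₀ = (μ_n·τ_n − τ_data·x̄)/τ₀ = (-7.0080·1.725668 − 1.687500·-7.3) / 0.038168 = 0.225269/0.038168 ≈ 5.9.

μ₀ = 5.9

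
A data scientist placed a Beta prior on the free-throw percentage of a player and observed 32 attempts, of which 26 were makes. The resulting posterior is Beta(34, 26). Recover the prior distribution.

Beta(8, 20)

Under Beta–binomial conjugacy the posterior parameters are (a+s, b+f).
Subtract the data counts: 34−26=8, 26−6=20.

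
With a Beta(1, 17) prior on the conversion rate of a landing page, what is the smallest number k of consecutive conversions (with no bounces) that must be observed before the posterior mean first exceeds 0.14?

k = 2

After k conversions and 0 bounces the posterior is Beta(1+k, 17), with mean (1+k)/(1+17+k).
Set (1+k)/(18+k) > 0.14 and solve: k > (0.14·18 − 1)/(1 − 0.14) = 1.767.
The smallest integer exceeding 1.767 is 2, and checking k=2: (3)/(20) = 0.1500 > 0.14.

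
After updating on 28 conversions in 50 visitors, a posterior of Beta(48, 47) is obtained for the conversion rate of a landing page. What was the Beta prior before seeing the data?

Beta is conjugate to the binomial likelihood: posterior = Beta(α+s, β+f).
So α = 48 − 28 = 20 and β = 47 − 22 = 25.

Beta(20, 25)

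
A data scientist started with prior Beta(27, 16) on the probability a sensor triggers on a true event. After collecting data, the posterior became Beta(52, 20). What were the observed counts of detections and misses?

25 detections and 4 misses

A Beta(α, β) prior with s successes and f failures in binomial data gives a Beta(α+s, β+f) posterior.
So s = 52 − 27 = 25 and f = 20 − 16 = 4.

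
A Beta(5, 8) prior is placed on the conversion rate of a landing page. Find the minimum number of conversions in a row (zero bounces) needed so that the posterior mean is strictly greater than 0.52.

After k conversions and 0 bounces the posterior is Beta(5+k, 8), with mean (5+k)/(5+8+k).
Set (5+k)/(13+k) > 0.52 and solve: k > (0.52·13 − 5)/(1 − 0.52) = 3.667.
The smallest integer exceeding 3.667 is 4, and checking k=4: (9)/(17) = 0.5294 > 0.52.

k = 4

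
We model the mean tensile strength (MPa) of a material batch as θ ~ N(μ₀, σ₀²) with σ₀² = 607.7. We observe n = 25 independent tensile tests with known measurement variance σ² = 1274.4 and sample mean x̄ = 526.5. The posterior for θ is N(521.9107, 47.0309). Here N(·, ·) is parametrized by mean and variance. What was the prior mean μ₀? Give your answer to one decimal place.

With known observation variance, the Normal–Normal posterior has precision τ_n = τ₀ + n/σ² and mean μ_n = (τ₀μ₀ + (n/σ²)x̄)/τ_n.
Here τ₀ = 1/607.7 = 0.001646 and τ_data = 25/1274.4 = 0.019617, so τ_n = 0.021263.
Rearranging for μ₀: μ₀ = (μ_n·τ_n − τ_data·x̄)/τ₀ = (521.9107·0.021263 − 0.019617·526.5) / 0.001646 = 0.769037/0.001646 ≈ 467.2.

μ₀ = 467.2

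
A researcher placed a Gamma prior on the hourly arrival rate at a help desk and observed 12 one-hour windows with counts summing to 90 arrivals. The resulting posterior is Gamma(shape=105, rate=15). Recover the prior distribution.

Gamma–Poisson conjugacy: posterior shape = α + Σxᵢ, posterior rate = β + n.
So α = 105 − 90 = 15 and β = 15 − 12 = 3.

Gamma(shape=15, rate=3)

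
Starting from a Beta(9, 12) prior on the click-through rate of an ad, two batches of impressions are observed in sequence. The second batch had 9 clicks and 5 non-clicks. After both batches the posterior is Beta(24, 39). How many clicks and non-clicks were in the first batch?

6 clicks and 22 non-clicks

Because Beta–binomial updating is additive in the counts, the combined data contributed (α_post−α_prior, β_post−β_prior) successes and failures.
Total across both batches: 24−9=15 clicks, 39−12=27 non-clicks.
Subtract the second batch: 15−9=6 clicks and 27−5=22 non-clicks.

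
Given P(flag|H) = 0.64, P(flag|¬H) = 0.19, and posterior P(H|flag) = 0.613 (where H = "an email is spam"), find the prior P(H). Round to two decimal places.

Bayes' rule in odds form gives O(H|E) = O(H)·[P(E|H)/P(E|¬H)], hence O(H) = O(H|E)/LR.
Posterior odds = 0.613/(1−0.613) = 1.5840. LR = 0.64/0.19 = 3.3684.
Prior odds = 1.5840/3.3684 = 0.4703, so P(H) = 0.4703/(1+0.4703) ≈ 0.32.

P(H) = 0.32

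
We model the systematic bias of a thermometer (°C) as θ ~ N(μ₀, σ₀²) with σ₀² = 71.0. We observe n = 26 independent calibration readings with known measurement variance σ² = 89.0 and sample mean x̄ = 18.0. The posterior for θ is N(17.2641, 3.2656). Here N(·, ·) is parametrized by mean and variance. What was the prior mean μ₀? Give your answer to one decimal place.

With known observation variance, the Normal–Normal posterior has precision τ_n = τ₀ + n/σ² and mean μ_n = (τ₀μ₀ + (n/σ²)x̄)/τ_n.
Here τ₀ = 1/71.0 = 0.014085 and τ_data = 26/89.0 = 0.292135, so τ_n = 0.306220.
Rearranging for μ₀: μ₀ = (μ_n·τ_n − τ_data·x̄)/τ₀ = (17.2641·0.306220 − 0.292135·18.0) / 0.014085 = 0.028183/0.014085 ≈ 2.0.

μ₀ = 2.0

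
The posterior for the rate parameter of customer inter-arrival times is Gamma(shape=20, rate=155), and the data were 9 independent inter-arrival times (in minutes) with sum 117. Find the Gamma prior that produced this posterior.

Gamma(shape=11, rate=38)

For an exponential likelihood with a Gamma(α, β) prior on the rate, n observations with total T give posterior Gamma(α+n, β+T).
So α = 20 − 9 = 11 and β = 155 − 117 = 38.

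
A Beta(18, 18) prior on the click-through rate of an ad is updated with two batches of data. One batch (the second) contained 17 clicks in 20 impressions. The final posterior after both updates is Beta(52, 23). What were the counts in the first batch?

17 clicks and 2 non-clicks

Sequential conjugate updates are equivalent to a single update on the pooled data, so total successes = posterior α − prior α and total failures = posterior β − prior β.
Total across both batches: 52−18=34 clicks, 23−18=5 non-clicks.
Subtract the second batch: 34−17=17 clicks and 5−3=2 non-clicks.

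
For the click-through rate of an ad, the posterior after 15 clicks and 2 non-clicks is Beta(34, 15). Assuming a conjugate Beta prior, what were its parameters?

Beta(19, 13)

Under Beta–binomial conjugacy the posterior parameters are (a+s, b+f).
So a = 34 − 15 = 19 and b = 15 − 2 = 13.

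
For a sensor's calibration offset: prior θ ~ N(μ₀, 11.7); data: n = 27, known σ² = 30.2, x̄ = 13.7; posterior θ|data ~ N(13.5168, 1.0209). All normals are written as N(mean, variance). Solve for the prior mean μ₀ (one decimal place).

The posterior mean is a precision-weighted average: μ_n = (τ₀μ₀ + τ_data·x̄)/(τ₀+τ_data), with τ₀=1/σ₀² and τ_data=n/σ².
Here τ₀ = 1/11.7 = 0.085470 and τ_data = 27/30.2 = 0.894040, so τ_n = 0.979510.
Rearranging for μ₀: μ₀ = (μ_n·τ_n − τ_data·x̄)/τ₀ = (13.5168·0.979510 − 0.894040·13.7) / 0.085470 = 0.991493/0.085470 ≈ 11.6.

μ₀ = 11.6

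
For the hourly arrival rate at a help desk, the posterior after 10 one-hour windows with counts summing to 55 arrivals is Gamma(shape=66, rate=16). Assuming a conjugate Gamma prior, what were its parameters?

Gamma–Poisson conjugacy: posterior shape = α + Σxᵢ, posterior rate = β + n.
So α = 66 − 55 = 11 and β = 16 − 10 = 6.

Gamma(shape=11, rate=6)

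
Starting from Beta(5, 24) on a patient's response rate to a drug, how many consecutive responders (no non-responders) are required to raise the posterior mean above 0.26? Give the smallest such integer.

k = 4

After k responders and 0 non-responders the posterior is Beta(5+k, 24), with mean (5+k)/(5+24+k).
Set (5+k)/(29+k) > 0.26 and solve: k > (0.26·29 − 5)/(1 − 0.26) = 3.432.
The smallest integer exceeding 3.432 is 4, and checking k=4: (9)/(33) = 0.2727 > 0.26.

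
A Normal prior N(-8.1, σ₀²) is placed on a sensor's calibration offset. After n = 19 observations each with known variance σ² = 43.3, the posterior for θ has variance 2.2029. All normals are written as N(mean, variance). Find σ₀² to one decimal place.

σ₀² = 66.0

Posterior precision equals prior precision plus data precision: 1/σ_n² = 1/σ₀² + n/σ².
So 1/σ₀² = 1/2.2029 − 19/43.3 = 0.453947 − 0.438799 = 0.015148.
Hence σ₀² = 1/0.015148 ≈ 66.0.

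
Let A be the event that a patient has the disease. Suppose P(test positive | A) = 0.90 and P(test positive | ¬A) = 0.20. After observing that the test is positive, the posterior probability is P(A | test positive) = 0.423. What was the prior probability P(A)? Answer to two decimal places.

Bayes' rule in odds form gives O(A|E) = O(A)·[P(E|A)/P(E|¬A)], hence O(A) = O(A|E)/LR.
Posterior odds = 0.423/(1−0.423) = 0.7331. LR = 0.90/0.20 = 4.5000.
Prior odds = 0.7331/4.5000 = 0.1629, so P(A) = 0.1629/(1+0.1629) ≈ 0.14.

P(A) = 0.14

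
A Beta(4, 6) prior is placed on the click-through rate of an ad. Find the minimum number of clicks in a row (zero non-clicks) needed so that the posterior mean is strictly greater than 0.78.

k = 18

After k clicks and 0 non-clicks the posterior is Beta(4+k, 6), with mean (4+k)/(4+6+k).
Set (4+k)/(10+k) > 0.78 and solve: k > (0.78·10 − 4)/(1 − 0.78) = 17.273.
The smallest integer exceeding 17.273 is 18, and checking k=18: (22)/(28) = 0.7857 > 0.78.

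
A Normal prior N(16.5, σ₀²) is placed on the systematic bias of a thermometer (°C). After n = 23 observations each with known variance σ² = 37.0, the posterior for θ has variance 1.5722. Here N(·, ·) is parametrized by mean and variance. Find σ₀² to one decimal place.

σ₀² = 69.3

Posterior precision equals prior precision plus data precision: 1/σ_n² = 1/σ₀² + n/σ².
So 1/σ₀² = 1/1.5722 − 23/37.0 = 0.636051 − 0.621622 = 0.014429.
Hence σ₀² = 1/0.014429 ≈ 69.3.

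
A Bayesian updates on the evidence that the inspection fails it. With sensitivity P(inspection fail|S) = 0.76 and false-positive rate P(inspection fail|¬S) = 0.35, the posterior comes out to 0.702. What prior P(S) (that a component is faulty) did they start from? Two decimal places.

Bayes' rule in odds form gives O(S|E) = O(S)·[P(E|S)/P(E|¬S)], hence O(S) = O(S|E)/LR.
Posterior odds = 0.702/(1−0.702) = 2.3557. LR = 0.76/0.35 = 2.1714.
Prior odds = 2.3557/2.1714 = 1.0849, so P(S) = 1.0849/(1+1.0849) ≈ 0.52.

P(S) = 0.52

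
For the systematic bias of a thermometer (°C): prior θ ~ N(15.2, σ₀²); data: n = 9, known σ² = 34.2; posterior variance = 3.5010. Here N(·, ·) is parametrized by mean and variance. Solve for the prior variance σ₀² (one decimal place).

Posterior precision equals prior precision plus data precision: 1/σ_n² = 1/σ₀² + n/σ².
So 1/σ₀² = 1/3.5010 − 9/34.2 = 0.285633 − 0.263158 = 0.022475.
Hence σ₀² = 1/0.022475 ≈ 44.5.

σ₀² = 44.5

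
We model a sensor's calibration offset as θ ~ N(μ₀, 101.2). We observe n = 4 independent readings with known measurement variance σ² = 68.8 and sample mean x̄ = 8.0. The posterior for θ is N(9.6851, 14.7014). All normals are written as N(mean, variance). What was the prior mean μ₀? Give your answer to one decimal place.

μ₀ = 19.6

The posterior mean is a precision-weighted average: μ_n = (τ₀μ₀ + τ_data·x̄)/(τ₀+τ_data), with τ₀=1/σ₀² and τ_data=n/σ².
Here τ₀ = 1/101.2 = 0.009881 and τ_data = 4/68.8 = 0.058140, so τ_n = 0.068021.
Rearranging for μ₀: μ₀ = (μ_n·τ_n − τ_data·x̄)/τ₀ = (9.6851·0.068021 − 0.058140·8.0) / 0.009881 = 0.193670/0.009881 ≈ 19.6.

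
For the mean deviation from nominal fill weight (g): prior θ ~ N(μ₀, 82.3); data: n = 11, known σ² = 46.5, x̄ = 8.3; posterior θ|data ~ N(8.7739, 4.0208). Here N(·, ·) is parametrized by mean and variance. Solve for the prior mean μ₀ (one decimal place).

μ₀ = 18.0

The posterior mean is a precision-weighted average: μ_n = (τ₀μ₀ + τ_data·x̄)/(τ₀+τ_data), with τ₀=1/σ₀² and τ_data=n/σ².
Here τ₀ = 1/82.3 = 0.012151 and τ_data = 11/46.5 = 0.236559, so τ_n = 0.248710.
Rearranging for μ₀: μ₀ = (μ_n·τ_n − τ_data·x̄)/τ₀ = (8.7739·0.248710 − 0.236559·8.3) / 0.012151 = 0.218717/0.012151 ≈ 18.0.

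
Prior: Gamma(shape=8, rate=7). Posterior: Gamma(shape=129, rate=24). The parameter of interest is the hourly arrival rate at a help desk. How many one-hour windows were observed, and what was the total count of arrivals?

A Gamma(α, β) prior (rate parametrization) on a Poisson rate with n observations summing to S gives posterior Gamma(α+S, β+n).
Matching: Σxᵢ = 129 − 8 = 121 and n = 24 − 7 = 17.

n = 17 one-hour windows with total 121 arrivals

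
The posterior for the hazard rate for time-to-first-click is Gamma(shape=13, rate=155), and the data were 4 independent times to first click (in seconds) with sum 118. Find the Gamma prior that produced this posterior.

Gamma(shape=9, rate=37)

For an exponential likelihood with a Gamma(α, β) prior on the rate, n observations with total T give posterior Gamma(α+n, β+T).
So α = 13 − 4 = 9 and β = 155 − 118 = 37.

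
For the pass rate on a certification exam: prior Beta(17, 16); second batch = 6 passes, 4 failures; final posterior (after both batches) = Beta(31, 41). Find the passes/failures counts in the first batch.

Because Beta–binomial updating is additive in the counts, the combined data contributed (α_post−α_prior, β_post−β_prior) successes and failures.
Total across both batches: 31−17=14 passes, 41−16=25 failures.
Subtract the second batch: 14−6=8 passes and 25−4=21 failures.

8 passes and 21 failures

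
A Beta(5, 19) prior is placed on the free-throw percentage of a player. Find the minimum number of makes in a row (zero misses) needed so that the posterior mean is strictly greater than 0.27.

After k makes and 0 misses the posterior is Beta(5+k, 19), with mean (5+k)/(5+19+k).
Set (5+k)/(24+k) > 0.27 and solve: k > (0.27·24 − 5)/(1 − 0.27) = 2.027.
The smallest integer exceeding 2.027 is 3, and checking k=3: (8)/(27) = 0.2963 > 0.27.

k = 3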